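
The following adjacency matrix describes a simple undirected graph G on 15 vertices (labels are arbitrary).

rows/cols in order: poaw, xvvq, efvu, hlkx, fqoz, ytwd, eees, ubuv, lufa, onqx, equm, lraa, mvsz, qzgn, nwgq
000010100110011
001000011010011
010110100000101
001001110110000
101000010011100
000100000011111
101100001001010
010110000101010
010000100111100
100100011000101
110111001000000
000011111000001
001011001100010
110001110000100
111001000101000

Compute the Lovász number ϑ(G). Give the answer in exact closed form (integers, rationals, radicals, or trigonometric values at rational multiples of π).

5

deg(fqoz) = 6; N(fqoz) = {poaw, efvu, ubuv, equm, lraa, mvsz}.
Vertex eees has 6 neighbors: poaw, efvu, hlkx, lufa, lraa, qzgn.
N(lufa) = {xvvq, eees, onqx, equm, lraa, mvsz}, |N(lufa)| = 6.
N(mvsz) = {efvu, fqoz, ytwd, lufa, onqx, qzgn}, |N(mvsz)| = 6.
Regular of degree 6 on 15 vertices: Kneser K(6,2) on C(6,2)=15 vertices.
A has 3 distinct eigenvalues ≈ [6.0, 1.0, -3.0].
ϑ = −N·λ_min/(λ_max−λ_min) = −15·(-3)/(6−(-3)) = 5.
≈ 5.000000000 (to 9 d.p.).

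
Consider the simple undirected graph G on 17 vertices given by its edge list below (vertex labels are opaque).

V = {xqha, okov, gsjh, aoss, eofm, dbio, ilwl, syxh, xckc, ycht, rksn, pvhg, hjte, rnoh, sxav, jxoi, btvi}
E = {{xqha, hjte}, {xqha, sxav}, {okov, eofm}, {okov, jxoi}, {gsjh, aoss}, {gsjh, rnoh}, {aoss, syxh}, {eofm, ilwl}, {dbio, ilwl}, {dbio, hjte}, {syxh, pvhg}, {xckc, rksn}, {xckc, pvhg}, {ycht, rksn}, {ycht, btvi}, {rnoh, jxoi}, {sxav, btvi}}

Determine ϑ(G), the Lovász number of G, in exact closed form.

deg(rksn) = 2; N(rksn) = {xckc, ycht}.
N(jxoi) = {okov, rnoh}, |N(jxoi)| = 2.
N(sxav) = {xqha, btvi}, |N(sxav)| = 2.
N(aoss) = {gsjh, syxh}, |N(aoss)| = 2.
Every vertex has degree 2 (N=17); connected 2-regular on 17 ⇒ C_{17}.
spec(A) ≈ [2.0, 1.86494, 1.47802, 0.89148, 0.18454, -0.54733, -1.20527, -1.70043, -1.96595] (distinct, 5 d.p.).
ϑ = −N·λ_min/(λ_max−λ_min) = −17·(-2*cos(pi/17))/(2−(-2*cos(pi/17))) = 17*cos(pi/17)/(cos(pi/17) + 1).
= 8.427014314… (decimal).
Check 8 ≤ 17*cos(pi/17)/(cos(pi/17) + 1) ≤ 9: both strict.

17*cos(pi/17)/(cos(pi/17) + 1)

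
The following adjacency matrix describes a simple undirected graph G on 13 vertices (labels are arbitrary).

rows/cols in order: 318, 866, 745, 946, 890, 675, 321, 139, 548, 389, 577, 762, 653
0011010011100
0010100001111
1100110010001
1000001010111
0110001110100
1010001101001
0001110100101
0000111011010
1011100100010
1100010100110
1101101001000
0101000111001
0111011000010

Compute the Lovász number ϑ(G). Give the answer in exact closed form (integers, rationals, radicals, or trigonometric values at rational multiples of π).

sqrt(13)

Vertex 653 has 6 neighbors: 866, 745, 946, 675, 321, 762.
N(318) = {745, 946, 675, 548, 389, 577}, |N(318)| = 6.
Vertex 866 has 6 neighbors: 745, 890, 389, 577, 762, 653.
N(548) = {318, 745, 946, 890, 139, 762}, |N(548)| = 6.
Every vertex has degree 6 (N=13); Paley(13): SR with (k,λ,μ)=(6,2,3).
Distinct eigenvalues (to 4 d.p.): [6.0, 1.3028, -2.3028].
Lovász (edge-transitive): ϑ = −13·(-sqrt(13)/2 - 1/2)/((6)−(-sqrt(13)/2 - 1/2)) = sqrt(13).
≈ 3.6055513 (to 7 d.p.).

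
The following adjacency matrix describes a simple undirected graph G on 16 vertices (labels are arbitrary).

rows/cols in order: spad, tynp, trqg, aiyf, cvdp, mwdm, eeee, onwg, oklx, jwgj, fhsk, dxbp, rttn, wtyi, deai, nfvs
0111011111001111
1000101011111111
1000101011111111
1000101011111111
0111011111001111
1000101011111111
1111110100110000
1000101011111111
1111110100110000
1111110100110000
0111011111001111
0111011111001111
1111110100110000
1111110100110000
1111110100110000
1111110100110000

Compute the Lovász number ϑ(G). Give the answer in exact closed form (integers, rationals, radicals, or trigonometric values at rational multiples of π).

Vertex eeee has 9 neighbors: spad, tynp, trqg, aiyf, cvdp, mwdm, onwg, fhsk, dxbp.
N(tynp) = {spad, cvdp, eeee, oklx, jwgj, fhsk, dxbp, rttn, wtyi, deai, nfvs}, |N(tynp)| = 11.
Vertex dxbp has 12 neighbors: tynp, trqg, aiyf, mwdm, eeee, onwg, oklx, jwgj, rttn, wtyi, deai, nfvs.
Vertex nfvs has 9 neighbors: spad, tynp, trqg, aiyf, cvdp, mwdm, onwg, fhsk, dxbp.
3 parts of sizes [7, 5, 4]; α(G) = 7 = ϑ (perfect).
= 7.00000… (decimal).
Sandwich: α(G)=7 ≤ ϑ(G)=7 ≤ χ(Ḡ)=7 (collapsed).

7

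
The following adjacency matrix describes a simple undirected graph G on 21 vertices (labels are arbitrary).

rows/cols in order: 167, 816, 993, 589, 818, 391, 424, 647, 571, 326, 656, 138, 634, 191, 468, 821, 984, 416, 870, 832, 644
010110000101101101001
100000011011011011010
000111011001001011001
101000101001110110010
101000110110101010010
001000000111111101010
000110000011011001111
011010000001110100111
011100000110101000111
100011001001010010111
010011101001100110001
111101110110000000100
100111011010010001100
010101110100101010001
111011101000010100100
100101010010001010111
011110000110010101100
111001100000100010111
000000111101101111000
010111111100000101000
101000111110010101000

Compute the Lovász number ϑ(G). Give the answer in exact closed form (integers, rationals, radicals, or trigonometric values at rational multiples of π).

N(138) = {167, 816, 993, 589, 391, 424, 647, 326, 656, 870}, |N(138)| = 10.
deg(191) = 10; N(191) = {816, 589, 391, 424, 647, 326, 634, 468, 984, 644}.
N(818) = {167, 993, 424, 647, 326, 656, 634, 468, 984, 832}, |N(818)| = 10.
N(424) = {589, 818, 656, 138, 191, 468, 416, 870, 832, 644}, |N(424)| = 10.
Regular of degree 10 on 21 vertices: Kneser K(7,2) on C(7,2)=21 vertices.
A has 3 distinct eigenvalues ≈ [10.0, 1.0, -4.0].
Lovász (edge-transitive): ϑ = −21·(-4)/((10)−(-4)) = 6.
= 6.0000000… (decimal).

6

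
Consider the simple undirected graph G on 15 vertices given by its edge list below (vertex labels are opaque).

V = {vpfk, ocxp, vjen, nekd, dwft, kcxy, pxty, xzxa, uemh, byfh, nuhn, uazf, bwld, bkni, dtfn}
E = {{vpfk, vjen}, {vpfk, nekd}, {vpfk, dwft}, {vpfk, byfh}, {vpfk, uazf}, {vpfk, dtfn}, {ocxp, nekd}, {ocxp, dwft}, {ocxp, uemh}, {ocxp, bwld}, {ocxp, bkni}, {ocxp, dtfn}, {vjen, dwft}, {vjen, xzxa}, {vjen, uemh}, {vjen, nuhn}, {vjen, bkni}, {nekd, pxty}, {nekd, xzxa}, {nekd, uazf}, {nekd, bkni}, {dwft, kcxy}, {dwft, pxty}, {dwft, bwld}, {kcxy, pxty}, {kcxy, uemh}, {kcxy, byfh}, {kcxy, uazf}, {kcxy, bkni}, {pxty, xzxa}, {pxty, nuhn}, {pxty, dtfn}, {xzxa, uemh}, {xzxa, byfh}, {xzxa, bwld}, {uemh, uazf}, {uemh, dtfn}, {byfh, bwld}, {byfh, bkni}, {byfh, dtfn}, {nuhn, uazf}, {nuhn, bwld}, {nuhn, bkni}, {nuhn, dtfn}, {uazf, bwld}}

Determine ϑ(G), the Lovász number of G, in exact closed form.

deg(pxty) = 6; N(pxty) = {nekd, dwft, kcxy, xzxa, nuhn, dtfn}.
N(uazf) = {vpfk, nekd, kcxy, uemh, nuhn, bwld}, |N(uazf)| = 6.
Vertex byfh has 6 neighbors: vpfk, kcxy, xzxa, bwld, bkni, dtfn.
deg(bkni) = 6; N(bkni) = {ocxp, vjen, nekd, kcxy, byfh, nuhn}.
6-regular, N=15; Kneser K(6,2) on C(6,2)=15 vertices.
spec(A) ≈ [6.0, 1.0, -3.0] (distinct, 6 d.p.).
λ_max=6, λ_min=-3; ϑ = −15·λ_min/(λ_max−λ_min) = 5.
= 5.000000… (decimal).

5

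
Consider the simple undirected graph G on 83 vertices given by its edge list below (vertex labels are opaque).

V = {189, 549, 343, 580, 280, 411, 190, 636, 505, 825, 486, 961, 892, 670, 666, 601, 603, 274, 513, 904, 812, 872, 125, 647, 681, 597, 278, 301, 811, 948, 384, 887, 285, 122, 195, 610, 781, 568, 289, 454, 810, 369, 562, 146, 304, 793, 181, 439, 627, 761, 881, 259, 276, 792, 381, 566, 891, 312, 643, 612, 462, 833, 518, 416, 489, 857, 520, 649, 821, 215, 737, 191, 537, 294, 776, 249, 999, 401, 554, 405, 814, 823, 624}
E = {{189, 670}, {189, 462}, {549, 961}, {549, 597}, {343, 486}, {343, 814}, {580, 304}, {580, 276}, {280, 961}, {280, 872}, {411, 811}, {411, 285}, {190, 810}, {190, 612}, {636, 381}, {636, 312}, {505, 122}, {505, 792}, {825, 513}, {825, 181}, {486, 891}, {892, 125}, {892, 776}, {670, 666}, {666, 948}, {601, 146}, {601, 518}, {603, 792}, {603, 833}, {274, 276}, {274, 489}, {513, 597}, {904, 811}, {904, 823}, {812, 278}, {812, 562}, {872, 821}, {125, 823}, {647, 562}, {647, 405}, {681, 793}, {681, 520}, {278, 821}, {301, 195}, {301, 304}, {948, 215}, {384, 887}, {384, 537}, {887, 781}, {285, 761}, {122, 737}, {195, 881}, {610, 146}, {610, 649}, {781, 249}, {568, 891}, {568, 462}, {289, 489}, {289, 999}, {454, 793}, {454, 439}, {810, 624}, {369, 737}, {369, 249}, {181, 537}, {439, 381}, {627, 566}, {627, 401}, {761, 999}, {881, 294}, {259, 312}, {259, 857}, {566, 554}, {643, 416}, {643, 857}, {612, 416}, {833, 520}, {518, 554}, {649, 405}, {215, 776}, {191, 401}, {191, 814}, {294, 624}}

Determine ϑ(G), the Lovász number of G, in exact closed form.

deg(454) = 2; N(454) = {793, 439}.
N(580) = {304, 276}, |N(580)| = 2.
Vertex 518 has 2 neighbors: 601, 554.
N(792) = {505, 603}, |N(792)| = 2.
Every vertex has degree 2 (N=83); connected 2-regular on 83 ⇒ C_{83}.
spec(A) ≈ [2.0, 1.99427, 1.97712, 1.94865, 1.90901, 1.85844, 1.79722, 1.72571, 1.64431, 1.5535, 1.45378, 1.34575, 1.23, 1.1072, 0.97807, 0.84333, 0.70376, 0.56016, 0.41335, 0.26418, 0.11349, -0.03785, -0.18897, -0.33901, -0.48711, -0.63242, -0.7741, -0.91135, -1.04338, -1.16944, -1.28879, -1.40077, -1.50472, -1.60005, -1.68622, -1.76273, -1.82914, -1.88507, -1.93021, -1.96429, -1.98712, -1.99857] (distinct, 5 d.p.).
Lovász: ϑ = −83(-2*cos(pi/83))/(2+-(-1)*2*cos(pi/83)) = 83*cos(pi/83)/(cos(pi/83) + 1).
= 41.4851… (decimal).
41 ≤ 83*cos(pi/83)/(cos(pi/83) + 1) ≤ 42: both strict.

83*cos(pi/83)/(cos(pi/83) + 1)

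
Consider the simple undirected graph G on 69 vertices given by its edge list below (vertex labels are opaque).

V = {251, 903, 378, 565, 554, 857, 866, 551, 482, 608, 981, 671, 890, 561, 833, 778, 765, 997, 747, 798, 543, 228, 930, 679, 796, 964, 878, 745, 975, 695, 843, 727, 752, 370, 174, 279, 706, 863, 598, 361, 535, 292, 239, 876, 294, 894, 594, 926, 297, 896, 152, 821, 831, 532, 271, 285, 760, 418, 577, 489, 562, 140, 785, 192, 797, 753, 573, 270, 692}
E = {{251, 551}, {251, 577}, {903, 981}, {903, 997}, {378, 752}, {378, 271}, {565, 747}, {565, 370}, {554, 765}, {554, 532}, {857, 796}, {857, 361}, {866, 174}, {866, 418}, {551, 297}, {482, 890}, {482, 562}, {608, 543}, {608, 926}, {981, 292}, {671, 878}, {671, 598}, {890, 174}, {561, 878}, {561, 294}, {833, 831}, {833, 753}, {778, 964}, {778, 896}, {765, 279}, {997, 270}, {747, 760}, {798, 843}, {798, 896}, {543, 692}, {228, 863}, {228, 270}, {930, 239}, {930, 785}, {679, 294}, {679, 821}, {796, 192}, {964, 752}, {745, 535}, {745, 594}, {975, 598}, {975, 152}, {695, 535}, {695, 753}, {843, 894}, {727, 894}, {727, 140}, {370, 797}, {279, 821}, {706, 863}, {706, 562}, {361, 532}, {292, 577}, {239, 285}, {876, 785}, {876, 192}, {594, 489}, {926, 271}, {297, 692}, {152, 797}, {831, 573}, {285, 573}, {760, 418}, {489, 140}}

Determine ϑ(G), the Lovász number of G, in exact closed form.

69*cos(pi/69)/(cos(pi/69) + 1)

N(876) = {785, 192}, |N(876)| = 2.
Vertex 361 has 2 neighbors: 857, 532.
deg(271) = 2; N(271) = {378, 926}.
deg(964) = 2; N(964) = {778, 752}.
deg(v) = 2 for all v (|V|=69); connected 2-regular on 69 ⇒ C_{69}.
A has 35 distinct eigenvalues ≈ [2.0, 1.992, 1.967, 1.926, 1.869, 1.796, 1.709, 1.607, 1.492, 1.365, 1.227, 1.078, 0.92, 0.755, 0.583, 0.407, 0.227, 0.046, -0.136, -0.317, -0.496, -0.67, -0.838, -1.0, -1.153, -1.297, -1.43, -1.551, -1.66, -1.754, -1.834, -1.899, -1.948, -1.981, -1.998].
λ_max=2, λ_min=-2*cos(pi/69); ϑ = −69·λ_min/(λ_max−λ_min) = 69*cos(pi/69)/(cos(pi/69) + 1).
≈ 34.4821 (to 4 d.p.).
Check 34 ≤ 69*cos(pi/69)/(cos(pi/69) + 1) ≤ 35: both strict.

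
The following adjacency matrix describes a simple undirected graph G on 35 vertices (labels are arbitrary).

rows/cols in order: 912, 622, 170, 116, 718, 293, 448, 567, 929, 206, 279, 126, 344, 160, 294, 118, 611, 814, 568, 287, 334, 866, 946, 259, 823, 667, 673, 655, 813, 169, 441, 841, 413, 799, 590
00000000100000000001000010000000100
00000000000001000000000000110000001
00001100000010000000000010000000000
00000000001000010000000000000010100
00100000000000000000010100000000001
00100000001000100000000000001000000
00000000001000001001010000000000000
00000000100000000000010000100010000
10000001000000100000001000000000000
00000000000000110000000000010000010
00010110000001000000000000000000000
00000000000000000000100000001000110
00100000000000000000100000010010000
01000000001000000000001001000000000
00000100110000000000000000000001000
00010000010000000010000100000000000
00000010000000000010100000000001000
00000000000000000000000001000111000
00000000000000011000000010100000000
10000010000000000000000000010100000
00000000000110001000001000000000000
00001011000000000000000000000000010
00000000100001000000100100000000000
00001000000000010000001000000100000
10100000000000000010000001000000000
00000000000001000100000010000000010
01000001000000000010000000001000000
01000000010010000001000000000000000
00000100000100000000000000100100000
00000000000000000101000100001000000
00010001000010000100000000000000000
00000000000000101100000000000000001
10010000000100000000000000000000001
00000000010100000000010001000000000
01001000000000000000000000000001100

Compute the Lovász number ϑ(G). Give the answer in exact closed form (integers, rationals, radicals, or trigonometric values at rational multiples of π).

15

N(622) = {160, 673, 655, 590}, |N(622)| = 4.
deg(814) = 4; N(814) = {667, 169, 441, 841}.
Vertex 293 has 4 neighbors: 170, 279, 294, 813.
Vertex 206 has 4 neighbors: 294, 118, 655, 799.
G on 35 vertices is 4-regular; this is K(7,3), the Kneser graph.
A has 4 distinct eigenvalues ≈ [4.0, 2.0, -1.0, -3.0].
Lovász: ϑ = −35(-3)/(4+-1*(-3)) = 15.
Numerically 15.0000.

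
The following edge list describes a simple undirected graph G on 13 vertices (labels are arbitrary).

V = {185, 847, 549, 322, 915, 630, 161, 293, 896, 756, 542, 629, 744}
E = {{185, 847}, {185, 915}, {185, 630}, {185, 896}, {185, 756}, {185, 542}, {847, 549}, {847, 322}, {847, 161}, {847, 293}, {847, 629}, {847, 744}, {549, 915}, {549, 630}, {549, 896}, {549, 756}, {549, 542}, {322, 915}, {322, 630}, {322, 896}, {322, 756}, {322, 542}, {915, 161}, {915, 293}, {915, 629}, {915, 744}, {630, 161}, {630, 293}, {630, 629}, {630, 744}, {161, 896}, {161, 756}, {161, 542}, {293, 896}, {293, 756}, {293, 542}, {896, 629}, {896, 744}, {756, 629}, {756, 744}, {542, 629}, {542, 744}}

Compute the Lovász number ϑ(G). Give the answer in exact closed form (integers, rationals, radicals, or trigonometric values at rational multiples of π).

Vertex 161 has 6 neighbors: 847, 915, 630, 896, 756, 542.
deg(896) = 7; N(896) = {185, 549, 322, 161, 293, 629, 744}.
deg(293) = 6; N(293) = {847, 915, 630, 896, 756, 542}.
deg(847) = 7; N(847) = {185, 549, 322, 161, 293, 629, 744}.
2 parts of sizes [7, 6]; α(G) = 7 = ϑ (perfect).
≈ 7.0000000 (to 7 d.p.).
Check 7 ≤ 7 ≤ 7: collapsed.

7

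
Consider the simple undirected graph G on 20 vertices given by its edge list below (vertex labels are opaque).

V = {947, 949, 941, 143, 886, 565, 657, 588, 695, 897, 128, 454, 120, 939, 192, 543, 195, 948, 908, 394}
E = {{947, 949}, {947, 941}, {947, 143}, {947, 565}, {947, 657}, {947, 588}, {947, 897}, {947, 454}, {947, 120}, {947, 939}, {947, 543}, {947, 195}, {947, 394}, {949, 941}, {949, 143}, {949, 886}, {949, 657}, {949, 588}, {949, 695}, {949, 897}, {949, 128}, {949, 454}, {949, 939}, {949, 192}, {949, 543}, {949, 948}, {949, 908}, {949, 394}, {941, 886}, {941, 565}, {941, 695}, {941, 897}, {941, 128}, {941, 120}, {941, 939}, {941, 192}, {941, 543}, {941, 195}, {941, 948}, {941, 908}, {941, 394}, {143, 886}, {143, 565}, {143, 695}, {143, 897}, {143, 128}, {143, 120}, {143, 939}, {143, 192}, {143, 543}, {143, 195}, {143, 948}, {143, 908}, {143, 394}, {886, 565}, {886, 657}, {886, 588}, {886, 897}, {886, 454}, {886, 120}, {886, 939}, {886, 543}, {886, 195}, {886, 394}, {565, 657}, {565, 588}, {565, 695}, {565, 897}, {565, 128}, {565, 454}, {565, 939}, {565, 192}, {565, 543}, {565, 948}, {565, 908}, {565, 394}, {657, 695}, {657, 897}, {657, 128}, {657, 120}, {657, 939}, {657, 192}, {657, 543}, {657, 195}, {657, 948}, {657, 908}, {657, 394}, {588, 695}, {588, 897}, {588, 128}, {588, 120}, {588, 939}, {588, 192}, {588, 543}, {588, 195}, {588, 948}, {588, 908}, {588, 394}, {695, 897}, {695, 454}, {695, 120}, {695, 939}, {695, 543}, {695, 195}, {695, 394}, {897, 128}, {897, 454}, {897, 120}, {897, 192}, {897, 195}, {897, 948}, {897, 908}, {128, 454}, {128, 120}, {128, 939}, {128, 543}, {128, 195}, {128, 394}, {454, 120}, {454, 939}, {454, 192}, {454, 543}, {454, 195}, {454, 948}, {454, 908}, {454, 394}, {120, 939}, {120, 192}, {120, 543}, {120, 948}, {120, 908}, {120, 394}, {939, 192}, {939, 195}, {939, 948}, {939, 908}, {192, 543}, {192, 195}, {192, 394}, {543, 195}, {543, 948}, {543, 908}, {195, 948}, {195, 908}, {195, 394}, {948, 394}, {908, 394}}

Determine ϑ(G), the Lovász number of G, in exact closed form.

Vertex 588 has 15 neighbors: 947, 949, 886, 565, 695, 897, 128, 120, 939, 192, 543, 195, 948, 908, 394.
Vertex 908 has 13 neighbors: 949, 941, 143, 565, 657, 588, 897, 454, 120, 939, 543, 195, 394.
N(195) = {947, 941, 143, 886, 657, 588, 695, 897, 128, 454, 939, 192, 543, 948, 908, 394}, |N(195)| = 16.
N(657) = {947, 949, 886, 565, 695, 897, 128, 120, 939, 192, 543, 195, 948, 908, 394}, |N(657)| = 15.
K_{7,5,4,4} (perfect); ϑ(G) = α(G) = max{7,5,4,4} = 7.
ϑ(G) ≈ 7.000000000.
7 ≤ 7 ≤ 7: collapsed.

7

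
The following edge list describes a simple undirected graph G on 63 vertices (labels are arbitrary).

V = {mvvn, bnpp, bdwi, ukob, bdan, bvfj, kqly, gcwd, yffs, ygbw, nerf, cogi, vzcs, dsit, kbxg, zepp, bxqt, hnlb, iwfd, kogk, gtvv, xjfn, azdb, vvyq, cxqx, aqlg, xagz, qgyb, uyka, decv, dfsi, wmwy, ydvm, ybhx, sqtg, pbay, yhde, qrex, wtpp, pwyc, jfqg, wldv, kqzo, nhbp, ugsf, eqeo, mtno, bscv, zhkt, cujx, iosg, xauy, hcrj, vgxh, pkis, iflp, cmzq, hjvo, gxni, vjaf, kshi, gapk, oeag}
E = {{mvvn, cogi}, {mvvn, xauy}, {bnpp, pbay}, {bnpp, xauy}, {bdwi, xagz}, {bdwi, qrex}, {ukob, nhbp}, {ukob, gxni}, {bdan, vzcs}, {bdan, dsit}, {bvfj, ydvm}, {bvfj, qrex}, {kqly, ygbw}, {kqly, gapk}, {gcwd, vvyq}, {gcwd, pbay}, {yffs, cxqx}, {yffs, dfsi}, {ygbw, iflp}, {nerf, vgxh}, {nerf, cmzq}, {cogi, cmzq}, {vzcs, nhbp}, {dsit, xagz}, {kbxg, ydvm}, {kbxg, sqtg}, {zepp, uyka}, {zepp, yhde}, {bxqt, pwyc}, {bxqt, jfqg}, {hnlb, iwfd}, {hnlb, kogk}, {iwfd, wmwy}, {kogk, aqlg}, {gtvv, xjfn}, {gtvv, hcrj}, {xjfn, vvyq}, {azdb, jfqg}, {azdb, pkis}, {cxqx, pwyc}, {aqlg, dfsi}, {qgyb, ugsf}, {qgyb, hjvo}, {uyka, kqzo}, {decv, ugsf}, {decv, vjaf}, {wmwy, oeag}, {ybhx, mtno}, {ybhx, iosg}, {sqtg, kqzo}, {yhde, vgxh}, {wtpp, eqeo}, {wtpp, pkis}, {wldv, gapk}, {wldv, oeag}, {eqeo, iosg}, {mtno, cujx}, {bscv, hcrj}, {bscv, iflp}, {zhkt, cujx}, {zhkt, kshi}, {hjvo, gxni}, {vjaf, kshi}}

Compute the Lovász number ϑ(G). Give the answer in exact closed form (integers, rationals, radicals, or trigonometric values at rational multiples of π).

N(mvvn) = {cogi, xauy}, |N(mvvn)| = 2.
Vertex iosg has 2 neighbors: ybhx, eqeo.
N(hnlb) = {iwfd, kogk}, |N(hnlb)| = 2.
N(pkis) = {azdb, wtpp}, |N(pkis)| = 2.
63-vertex 2-regular graph: the odd cycle C_{63}.
spec(A) ≈ [2.0, 1.990062, 1.960345, 1.911146, 1.842952, 1.756443, 1.652478, 1.532089, 1.396474, 1.24698, 1.085093, 0.912421, 0.730682, 0.541681, 0.347296, 0.14946, -0.049861, -0.248687, -0.445042, -0.636973, -0.822574, -1.0, -1.167487, -1.323372, -1.466104, -1.594265, -1.706582, -1.801938, -1.879385, -1.938155, -1.977662, -1.997514] (distinct, 6 d.p.).
Lovász (edge-transitive): ϑ = −63·(-2*cos(pi/63))/((2)−(-2*cos(pi/63))) = 63*cos(pi/63)/(cos(pi/63) + 1).
ϑ(G) ≈ 31.4804.
α=31, χ(Ḡ)=32; ϑ=63*cos(pi/63)/(cos(pi/63) + 1) lies between (both strict).

63*cos(pi/63)/(cos(pi/63) + 1)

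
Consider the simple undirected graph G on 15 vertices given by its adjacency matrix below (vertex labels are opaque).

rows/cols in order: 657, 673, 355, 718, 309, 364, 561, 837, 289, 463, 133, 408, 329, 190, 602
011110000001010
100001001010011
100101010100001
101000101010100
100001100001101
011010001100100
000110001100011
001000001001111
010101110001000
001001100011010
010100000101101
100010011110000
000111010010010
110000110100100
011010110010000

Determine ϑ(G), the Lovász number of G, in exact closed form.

5

N(673) = {657, 364, 289, 133, 190, 602}, |N(673)| = 6.
N(289) = {673, 718, 364, 561, 837, 408}, |N(289)| = 6.
Vertex 355 has 6 neighbors: 657, 718, 364, 837, 463, 602.
Vertex 364 has 6 neighbors: 673, 355, 309, 289, 463, 329.
Every vertex has degree 6 (N=15); Kneser K(6,2) on C(6,2)=15 vertices.
The 3 distinct eigenvalues: [6.0, 1.0, -3.0].
With N=15: ϑ(G) = 15·(-1*(-3))/(6−(-3)) = 5.
ϑ(G) ≈ 5.0000.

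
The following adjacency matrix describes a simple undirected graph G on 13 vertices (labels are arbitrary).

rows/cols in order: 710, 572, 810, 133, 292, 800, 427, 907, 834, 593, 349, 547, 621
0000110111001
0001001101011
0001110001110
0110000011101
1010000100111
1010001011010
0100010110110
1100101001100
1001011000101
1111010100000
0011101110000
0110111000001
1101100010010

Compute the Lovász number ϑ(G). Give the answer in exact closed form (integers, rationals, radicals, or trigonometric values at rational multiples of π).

Vertex 349 has 6 neighbors: 810, 133, 292, 427, 907, 834.
Vertex 621 has 6 neighbors: 710, 572, 133, 292, 834, 547.
deg(427) = 6; N(427) = {572, 800, 907, 834, 349, 547}.
N(907) = {710, 572, 292, 427, 593, 349}, |N(907)| = 6.
13-vertex 6-regular graph: Paley(13): SR with (k,λ,μ)=(6,2,3).
The 3 distinct eigenvalues: [6.0, 1.30278, -2.30278].
λ_max=6, λ_min=-sqrt(13)/2 - 1/2; ϑ = −13·λ_min/(λ_max−λ_min) = sqrt(13).
ϑ(G) ≈ 3.60555.

sqrt(13)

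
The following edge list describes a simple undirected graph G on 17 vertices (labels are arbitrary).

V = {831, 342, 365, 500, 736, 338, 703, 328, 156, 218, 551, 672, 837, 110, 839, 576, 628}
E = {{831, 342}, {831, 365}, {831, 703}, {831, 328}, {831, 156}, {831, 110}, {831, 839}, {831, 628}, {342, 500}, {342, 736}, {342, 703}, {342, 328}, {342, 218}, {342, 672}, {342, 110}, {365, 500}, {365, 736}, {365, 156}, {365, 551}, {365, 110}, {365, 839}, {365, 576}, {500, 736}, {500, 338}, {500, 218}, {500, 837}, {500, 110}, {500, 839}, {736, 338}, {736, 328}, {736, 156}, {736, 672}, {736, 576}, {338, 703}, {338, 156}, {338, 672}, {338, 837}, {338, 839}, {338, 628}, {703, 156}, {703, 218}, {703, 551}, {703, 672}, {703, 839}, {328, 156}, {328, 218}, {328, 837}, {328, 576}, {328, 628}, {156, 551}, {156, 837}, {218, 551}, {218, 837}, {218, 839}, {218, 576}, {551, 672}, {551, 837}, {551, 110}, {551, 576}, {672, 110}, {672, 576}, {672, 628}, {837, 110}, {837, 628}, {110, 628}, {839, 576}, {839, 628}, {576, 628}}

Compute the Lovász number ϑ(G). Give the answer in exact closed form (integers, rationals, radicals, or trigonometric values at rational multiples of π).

sqrt(17)

Vertex 576 has 8 neighbors: 365, 736, 328, 218, 551, 672, 839, 628.
N(342) = {831, 500, 736, 703, 328, 218, 672, 110}, |N(342)| = 8.
Vertex 736 has 8 neighbors: 342, 365, 500, 338, 328, 156, 672, 576.
Vertex 837 has 8 neighbors: 500, 338, 328, 156, 218, 551, 110, 628.
8-regular, N=17; strongly regular (17,8,3,4).
A has 3 distinct eigenvalues ≈ [8.0, 1.5616, -2.5616].
λ_max=8, λ_min=-sqrt(17)/2 - 1/2; ϑ = −17·λ_min/(λ_max−λ_min) = sqrt(17).
≈ 4.12310563 (to 8 d.p.).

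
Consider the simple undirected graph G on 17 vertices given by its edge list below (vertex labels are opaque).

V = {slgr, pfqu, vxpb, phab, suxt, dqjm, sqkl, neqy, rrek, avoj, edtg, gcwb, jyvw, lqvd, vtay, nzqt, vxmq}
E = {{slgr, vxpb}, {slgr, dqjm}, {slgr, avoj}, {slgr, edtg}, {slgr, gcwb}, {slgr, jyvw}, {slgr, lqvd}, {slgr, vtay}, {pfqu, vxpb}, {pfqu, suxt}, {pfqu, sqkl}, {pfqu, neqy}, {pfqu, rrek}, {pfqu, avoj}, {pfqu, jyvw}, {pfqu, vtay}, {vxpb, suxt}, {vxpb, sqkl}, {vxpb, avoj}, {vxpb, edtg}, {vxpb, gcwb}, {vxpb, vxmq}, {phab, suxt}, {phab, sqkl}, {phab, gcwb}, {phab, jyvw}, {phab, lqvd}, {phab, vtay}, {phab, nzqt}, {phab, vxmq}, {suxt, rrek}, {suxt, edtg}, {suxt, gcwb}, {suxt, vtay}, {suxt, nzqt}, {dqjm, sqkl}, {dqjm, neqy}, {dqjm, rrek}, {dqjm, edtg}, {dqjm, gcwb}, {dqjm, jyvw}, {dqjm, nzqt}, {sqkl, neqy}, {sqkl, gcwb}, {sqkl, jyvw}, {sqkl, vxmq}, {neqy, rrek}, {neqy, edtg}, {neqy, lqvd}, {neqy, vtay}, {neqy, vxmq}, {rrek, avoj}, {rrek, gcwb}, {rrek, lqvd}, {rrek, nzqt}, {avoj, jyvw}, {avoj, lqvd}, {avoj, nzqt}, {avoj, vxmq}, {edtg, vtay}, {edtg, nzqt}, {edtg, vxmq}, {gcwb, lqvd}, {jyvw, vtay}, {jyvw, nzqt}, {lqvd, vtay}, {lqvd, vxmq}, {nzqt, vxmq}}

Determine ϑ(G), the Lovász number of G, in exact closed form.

deg(nzqt) = 8; N(nzqt) = {phab, suxt, dqjm, rrek, avoj, edtg, jyvw, vxmq}.
Vertex phab has 8 neighbors: suxt, sqkl, gcwb, jyvw, lqvd, vtay, nzqt, vxmq.
Vertex suxt has 8 neighbors: pfqu, vxpb, phab, rrek, edtg, gcwb, vtay, nzqt.
Vertex edtg has 8 neighbors: slgr, vxpb, suxt, dqjm, neqy, vtay, nzqt, vxmq.
17-vertex 8-regular graph: strongly regular (17,8,3,4).
A has 3 distinct eigenvalues ≈ [8.0, 1.5616, -2.5616].
ϑ = −N·λ_min/(λ_max−λ_min) = −17·(-sqrt(17)/2 - 1/2)/(8−(-sqrt(17)/2 - 1/2)) = sqrt(17).
Numerically 4.1231.

sqrt(17)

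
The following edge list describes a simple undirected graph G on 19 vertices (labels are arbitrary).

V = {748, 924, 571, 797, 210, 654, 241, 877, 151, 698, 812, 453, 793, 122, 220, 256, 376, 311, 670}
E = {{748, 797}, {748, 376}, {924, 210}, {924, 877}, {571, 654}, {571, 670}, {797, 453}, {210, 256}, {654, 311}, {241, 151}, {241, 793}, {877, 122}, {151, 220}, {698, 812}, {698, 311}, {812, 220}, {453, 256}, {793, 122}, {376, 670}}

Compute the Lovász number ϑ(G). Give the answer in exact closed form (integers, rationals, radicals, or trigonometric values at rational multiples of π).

Vertex 797 has 2 neighbors: 748, 453.
deg(812) = 2; N(812) = {698, 220}.
deg(670) = 2; N(670) = {571, 376}.
N(376) = {748, 670}, |N(376)| = 2.
Regular of degree 2 on 19 vertices: this is C_{19}, the 19-cycle.
spec(A) ≈ [2.0, 1.89163, 1.57828, 1.0939, 0.49097, -0.16516, -0.80339, -1.35456, -1.75895, -1.97272] (distinct, 5 d.p.).
Lovász (edge-transitive): ϑ = −19·(-2*cos(pi/19))/((2)−(-2*cos(pi/19))) = 19*cos(pi/19)/(cos(pi/19) + 1).
ϑ(G) ≈ 9.4347714.
Lovász sandwich 9 ≤ 19*cos(pi/19)/(cos(pi/19) + 1) ≤ 10: both strict.

19*cos(pi/19)/(cos(pi/19) + 1)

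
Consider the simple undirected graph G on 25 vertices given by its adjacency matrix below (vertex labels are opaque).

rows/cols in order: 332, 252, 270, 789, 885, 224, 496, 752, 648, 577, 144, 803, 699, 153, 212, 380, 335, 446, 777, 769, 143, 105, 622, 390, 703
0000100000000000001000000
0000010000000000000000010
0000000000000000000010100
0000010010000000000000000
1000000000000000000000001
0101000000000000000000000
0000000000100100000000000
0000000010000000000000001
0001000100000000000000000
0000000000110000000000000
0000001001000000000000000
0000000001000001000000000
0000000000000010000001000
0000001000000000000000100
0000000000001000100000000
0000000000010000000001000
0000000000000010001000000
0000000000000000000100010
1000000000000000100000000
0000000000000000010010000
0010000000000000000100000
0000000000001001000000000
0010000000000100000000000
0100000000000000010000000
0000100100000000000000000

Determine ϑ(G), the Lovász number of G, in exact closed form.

25*cos(pi/25)/(cos(pi/25) + 1)

Vertex 390 has 2 neighbors: 252, 446.
deg(224) = 2; N(224) = {252, 789}.
deg(143) = 2; N(143) = {270, 769}.
Vertex 789 has 2 neighbors: 224, 648.
Regular of degree 2 on 25 vertices: this is C_{25}, the 25-cycle.
Distinct eigenvalues (to 6 d.p.): [2.0, 1.937166, 1.752613, 1.457937, 1.071654, 0.618034, 0.125581, -0.374763, -0.851559, -1.274848, -1.618034, -1.859553, -1.984229].
−25·(-2*cos(pi/25)) / ((2)−(-2*cos(pi/25))) = 25*cos(pi/25)/(cos(pi/25) + 1) = ϑ(G).
= 12.45052… (decimal).
Lovász sandwich 12 ≤ 25*cos(pi/25)/(cos(pi/25) + 1) ≤ 13: both strict.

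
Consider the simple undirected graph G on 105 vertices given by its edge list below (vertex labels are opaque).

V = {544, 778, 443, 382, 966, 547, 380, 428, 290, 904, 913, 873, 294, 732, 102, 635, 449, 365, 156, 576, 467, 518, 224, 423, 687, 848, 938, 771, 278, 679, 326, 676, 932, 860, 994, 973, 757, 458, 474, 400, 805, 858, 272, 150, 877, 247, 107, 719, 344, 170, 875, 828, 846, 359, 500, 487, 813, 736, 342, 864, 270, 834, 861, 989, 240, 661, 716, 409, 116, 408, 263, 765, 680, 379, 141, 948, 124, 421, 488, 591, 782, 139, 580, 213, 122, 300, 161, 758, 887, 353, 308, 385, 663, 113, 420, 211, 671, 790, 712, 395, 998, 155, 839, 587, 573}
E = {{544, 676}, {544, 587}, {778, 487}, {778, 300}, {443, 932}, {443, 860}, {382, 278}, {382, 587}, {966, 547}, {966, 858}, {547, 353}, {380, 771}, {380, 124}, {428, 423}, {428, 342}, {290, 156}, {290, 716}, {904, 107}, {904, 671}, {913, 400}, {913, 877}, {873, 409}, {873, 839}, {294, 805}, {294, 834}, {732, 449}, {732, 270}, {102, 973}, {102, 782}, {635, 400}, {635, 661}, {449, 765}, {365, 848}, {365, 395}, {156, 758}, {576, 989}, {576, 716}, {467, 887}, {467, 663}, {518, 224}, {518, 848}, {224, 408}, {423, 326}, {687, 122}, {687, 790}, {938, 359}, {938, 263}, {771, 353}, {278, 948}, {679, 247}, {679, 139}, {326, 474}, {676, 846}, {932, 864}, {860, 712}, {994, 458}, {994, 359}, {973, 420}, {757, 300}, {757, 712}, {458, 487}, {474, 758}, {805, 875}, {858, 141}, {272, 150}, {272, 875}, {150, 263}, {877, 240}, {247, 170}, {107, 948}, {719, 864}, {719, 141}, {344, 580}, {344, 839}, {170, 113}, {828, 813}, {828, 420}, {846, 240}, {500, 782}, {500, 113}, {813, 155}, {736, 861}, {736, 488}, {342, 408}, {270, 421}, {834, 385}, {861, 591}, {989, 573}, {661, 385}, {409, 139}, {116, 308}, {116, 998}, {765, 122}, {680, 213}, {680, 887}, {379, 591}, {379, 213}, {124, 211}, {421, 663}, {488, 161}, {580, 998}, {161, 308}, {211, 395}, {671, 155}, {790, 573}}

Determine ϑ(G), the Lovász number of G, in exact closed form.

N(813) = {828, 155}, |N(813)| = 2.
Vertex 474 has 2 neighbors: 326, 758.
Vertex 576 has 2 neighbors: 989, 716.
N(156) = {290, 758}, |N(156)| = 2.
G on 105 vertices is 2-regular; this is C_{105}, the 105-cycle.
spec(A) ≈ [2.0, 1.996, 1.986, 1.968, 1.943, 1.911, 1.872, 1.827, 1.775, 1.717, 1.652, 1.582, 1.506, 1.425, 1.338, 1.247, 1.151, 1.051, 0.948, 0.841, 0.731, 0.618, 0.503, 0.387, 0.268, 0.149, 0.03, -0.09, -0.209, -0.328, -0.445, -0.561, -0.675, -0.786, -0.895, -1.0, -1.102, -1.2, -1.293, -1.382, -1.466, -1.545, -1.618, -1.685, -1.747, -1.802, -1.851, -1.893, -1.928, -1.956, -1.978, -1.992, -1.999] (distinct, 3 d.p.).
λ_max=2, λ_min=-2*cos(pi/105); ϑ = −105·λ_min/(λ_max−λ_min) = 105*cos(pi/105)/(cos(pi/105) + 1).
ϑ(G) ≈ 52.4882.
α=52, χ(Ḡ)=53; ϑ=105*cos(pi/105)/(cos(pi/105) + 1) lies between (both strict).

105*cos(pi/105)/(cos(pi/105) + 1)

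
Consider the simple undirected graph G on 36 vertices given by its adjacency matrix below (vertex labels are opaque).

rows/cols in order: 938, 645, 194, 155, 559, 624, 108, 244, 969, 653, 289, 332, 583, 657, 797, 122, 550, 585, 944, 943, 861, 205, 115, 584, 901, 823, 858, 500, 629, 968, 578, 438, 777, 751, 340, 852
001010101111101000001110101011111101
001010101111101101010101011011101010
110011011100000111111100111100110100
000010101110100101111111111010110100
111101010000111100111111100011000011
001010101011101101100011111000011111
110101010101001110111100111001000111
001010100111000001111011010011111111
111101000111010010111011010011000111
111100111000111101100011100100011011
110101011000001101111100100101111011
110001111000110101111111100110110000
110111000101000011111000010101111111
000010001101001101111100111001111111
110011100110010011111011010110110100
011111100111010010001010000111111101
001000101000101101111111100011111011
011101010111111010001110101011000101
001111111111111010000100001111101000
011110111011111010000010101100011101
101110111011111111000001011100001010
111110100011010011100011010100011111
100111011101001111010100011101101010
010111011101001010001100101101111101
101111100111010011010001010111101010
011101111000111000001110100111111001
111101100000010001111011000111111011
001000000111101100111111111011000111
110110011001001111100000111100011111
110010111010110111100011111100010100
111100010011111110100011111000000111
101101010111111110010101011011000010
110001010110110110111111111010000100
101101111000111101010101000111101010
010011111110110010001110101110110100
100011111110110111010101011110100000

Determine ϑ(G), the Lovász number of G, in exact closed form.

Vertex 657 has 21 neighbors: 559, 969, 653, 332, 797, 122, 585, 944, 943, 861, 205, 901, 823, 858, 968, 578, 438, 777, 751, 340, 852.
Vertex 205 has 21 neighbors: 938, 645, 194, 155, 559, 108, 289, 332, 657, 550, 585, 944, 115, 584, 823, 500, 438, 777, 751, 340, 852.
N(500) = {194, 653, 289, 332, 583, 797, 122, 944, 943, 861, 205, 115, 584, 901, 823, 858, 629, 968, 751, 340, 852}, |N(500)| = 21.
N(861) = {938, 194, 155, 559, 108, 244, 969, 289, 332, 583, 657, 797, 122, 550, 585, 584, 823, 858, 500, 777, 340}, |N(861)| = 21.
36-vertex 21-regular graph: Kneser K(9,2) on C(9,2)=36 vertices.
Distinct eigenvalues (to 5 d.p.): [21.0, 1.0, -6.0].
ϑ = −N·λ_min/(λ_max−λ_min) = −36·(-6)/(21−(-6)) = 8.
Numerically 8.00000.

8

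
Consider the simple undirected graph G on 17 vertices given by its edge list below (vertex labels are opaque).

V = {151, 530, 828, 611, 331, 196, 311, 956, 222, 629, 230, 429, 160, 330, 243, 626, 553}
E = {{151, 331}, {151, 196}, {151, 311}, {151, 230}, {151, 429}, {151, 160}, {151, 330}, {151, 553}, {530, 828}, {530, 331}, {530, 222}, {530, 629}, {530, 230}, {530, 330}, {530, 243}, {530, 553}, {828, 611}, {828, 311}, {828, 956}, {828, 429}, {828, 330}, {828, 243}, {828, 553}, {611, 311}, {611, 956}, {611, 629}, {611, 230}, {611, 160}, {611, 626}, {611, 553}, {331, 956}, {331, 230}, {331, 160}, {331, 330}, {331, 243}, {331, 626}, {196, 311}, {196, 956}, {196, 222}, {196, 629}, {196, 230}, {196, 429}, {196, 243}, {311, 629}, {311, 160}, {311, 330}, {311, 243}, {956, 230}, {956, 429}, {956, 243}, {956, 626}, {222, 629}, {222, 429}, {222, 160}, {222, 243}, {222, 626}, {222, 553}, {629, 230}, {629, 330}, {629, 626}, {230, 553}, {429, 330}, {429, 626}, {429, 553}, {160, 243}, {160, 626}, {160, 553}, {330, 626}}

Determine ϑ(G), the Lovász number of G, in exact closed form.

deg(553) = 8; N(553) = {151, 530, 828, 611, 222, 230, 429, 160}.
deg(429) = 8; N(429) = {151, 828, 196, 956, 222, 330, 626, 553}.
deg(196) = 8; N(196) = {151, 311, 956, 222, 629, 230, 429, 243}.
deg(629) = 8; N(629) = {530, 611, 196, 311, 222, 230, 330, 626}.
G on 17 vertices is 8-regular; SR(17,8,3,4) — a Paley graph.
A has 3 distinct eigenvalues ≈ [8.0, 1.5616, -2.5616].
−17·(-sqrt(17)/2 - 1/2) / ((8)−(-sqrt(17)/2 - 1/2)) = sqrt(17) = ϑ(G).
ϑ(G) ≈ 4.1231.

sqrt(17)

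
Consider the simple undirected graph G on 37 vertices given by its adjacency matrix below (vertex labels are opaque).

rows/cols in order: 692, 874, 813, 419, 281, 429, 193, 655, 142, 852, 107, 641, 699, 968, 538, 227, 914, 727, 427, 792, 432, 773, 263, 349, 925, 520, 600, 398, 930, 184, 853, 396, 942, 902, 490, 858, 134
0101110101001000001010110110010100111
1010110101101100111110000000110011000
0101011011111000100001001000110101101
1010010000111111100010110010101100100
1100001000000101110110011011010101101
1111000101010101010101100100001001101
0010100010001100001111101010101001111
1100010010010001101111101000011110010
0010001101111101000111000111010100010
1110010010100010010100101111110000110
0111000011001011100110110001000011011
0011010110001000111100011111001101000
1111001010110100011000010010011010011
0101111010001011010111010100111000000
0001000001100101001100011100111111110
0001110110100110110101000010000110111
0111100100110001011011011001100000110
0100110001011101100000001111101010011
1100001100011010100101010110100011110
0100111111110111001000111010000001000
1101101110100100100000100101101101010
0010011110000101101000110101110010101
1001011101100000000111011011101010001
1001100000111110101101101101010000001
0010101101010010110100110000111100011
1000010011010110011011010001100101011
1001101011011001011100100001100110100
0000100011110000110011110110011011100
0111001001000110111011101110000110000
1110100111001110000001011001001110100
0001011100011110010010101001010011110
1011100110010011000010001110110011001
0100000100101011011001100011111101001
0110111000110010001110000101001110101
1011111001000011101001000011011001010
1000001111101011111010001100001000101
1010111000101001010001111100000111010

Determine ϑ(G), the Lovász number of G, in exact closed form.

sqrt(37)

deg(727) = 18; N(727) = {874, 281, 429, 852, 641, 699, 968, 227, 914, 925, 520, 600, 398, 930, 853, 942, 858, 134}.
deg(858) = 18; N(858) = {692, 193, 655, 142, 852, 107, 699, 538, 227, 914, 727, 427, 432, 925, 520, 853, 490, 134}.
Vertex 773 has 18 neighbors: 813, 429, 193, 655, 142, 968, 227, 914, 427, 263, 349, 520, 398, 930, 184, 942, 490, 134.
Vertex 134 has 18 neighbors: 692, 813, 281, 429, 193, 107, 699, 227, 727, 773, 263, 349, 925, 520, 396, 942, 902, 858.
18-regular, N=37; strongly regular (37,18,8,9).
The 3 distinct eigenvalues: [18.0, 2.541381, -3.541381].
−37·(-sqrt(37)/2 - 1/2) / ((18)−(-sqrt(37)/2 - 1/2)) = sqrt(37) = ϑ(G).
= 6.0828… (decimal).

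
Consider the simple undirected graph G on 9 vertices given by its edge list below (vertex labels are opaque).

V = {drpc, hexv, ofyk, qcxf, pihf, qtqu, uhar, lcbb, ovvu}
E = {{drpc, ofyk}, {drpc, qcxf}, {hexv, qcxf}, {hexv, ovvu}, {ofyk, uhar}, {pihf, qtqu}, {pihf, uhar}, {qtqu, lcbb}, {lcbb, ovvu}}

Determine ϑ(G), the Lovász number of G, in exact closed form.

9*cos(pi/9)/(cos(pi/9) + 1)

Vertex uhar has 2 neighbors: ofyk, pihf.
deg(qcxf) = 2; N(qcxf) = {drpc, hexv}.
Vertex pihf has 2 neighbors: qtqu, uhar.
Vertex lcbb has 2 neighbors: qtqu, ovvu.
G on 9 vertices is 2-regular; connected 2-regular on 9 ⇒ C_{9}.
A has 5 distinct eigenvalues ≈ [2.0, 1.5321, 0.3473, -1.0, -1.8794].
−9·(-2*cos(pi/9)) / ((2)−(-2*cos(pi/9))) = 9*cos(pi/9)/(cos(pi/9) + 1) = ϑ(G).
ϑ(G) ≈ 4.3601.
α=4, χ(Ḡ)=5; ϑ=9*cos(pi/9)/(cos(pi/9) + 1) lies between (both strict).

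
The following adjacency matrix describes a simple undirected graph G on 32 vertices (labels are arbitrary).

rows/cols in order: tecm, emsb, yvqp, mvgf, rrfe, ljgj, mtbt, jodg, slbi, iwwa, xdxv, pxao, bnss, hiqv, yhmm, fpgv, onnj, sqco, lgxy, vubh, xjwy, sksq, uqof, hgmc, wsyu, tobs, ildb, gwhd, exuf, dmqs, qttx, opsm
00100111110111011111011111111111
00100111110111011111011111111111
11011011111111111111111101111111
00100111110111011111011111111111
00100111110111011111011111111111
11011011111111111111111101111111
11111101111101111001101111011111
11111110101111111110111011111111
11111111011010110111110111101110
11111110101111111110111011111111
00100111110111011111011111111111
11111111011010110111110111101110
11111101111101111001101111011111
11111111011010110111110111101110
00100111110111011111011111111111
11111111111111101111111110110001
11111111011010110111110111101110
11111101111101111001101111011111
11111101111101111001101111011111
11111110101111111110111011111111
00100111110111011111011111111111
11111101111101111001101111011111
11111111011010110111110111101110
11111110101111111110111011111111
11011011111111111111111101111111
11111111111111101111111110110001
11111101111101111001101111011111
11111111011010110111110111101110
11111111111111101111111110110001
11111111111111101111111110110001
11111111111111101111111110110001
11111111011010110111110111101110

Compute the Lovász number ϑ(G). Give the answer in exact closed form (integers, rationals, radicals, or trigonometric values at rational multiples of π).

7

deg(fpgv) = 27; N(fpgv) = {tecm, emsb, yvqp, mvgf, rrfe, ljgj, mtbt, jodg, slbi, iwwa, xdxv, pxao, bnss, hiqv, yhmm, onnj, sqco, lgxy, vubh, xjwy, sksq, uqof, hgmc, wsyu, ildb, gwhd, opsm}.
Vertex gwhd has 25 neighbors: tecm, emsb, yvqp, mvgf, rrfe, ljgj, mtbt, jodg, iwwa, xdxv, bnss, yhmm, fpgv, sqco, lgxy, vubh, xjwy, sksq, hgmc, wsyu, tobs, ildb, exuf, dmqs, qttx.
deg(mtbt) = 26; N(mtbt) = {tecm, emsb, yvqp, mvgf, rrfe, ljgj, jodg, slbi, iwwa, xdxv, pxao, hiqv, yhmm, fpgv, onnj, vubh, xjwy, uqof, hgmc, wsyu, tobs, gwhd, exuf, dmqs, qttx, opsm}.
Vertex tobs has 27 neighbors: tecm, emsb, yvqp, mvgf, rrfe, ljgj, mtbt, jodg, slbi, iwwa, xdxv, pxao, bnss, hiqv, yhmm, onnj, sqco, lgxy, vubh, xjwy, sksq, uqof, hgmc, wsyu, ildb, gwhd, opsm.
G = K_{7,7,6,5,4,3}: α = 7 = χ(Ḡ), so ϑ = 7.
Numerically 7.0000.
Lovász sandwich 7 ≤ 7 ≤ 7: collapsed.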